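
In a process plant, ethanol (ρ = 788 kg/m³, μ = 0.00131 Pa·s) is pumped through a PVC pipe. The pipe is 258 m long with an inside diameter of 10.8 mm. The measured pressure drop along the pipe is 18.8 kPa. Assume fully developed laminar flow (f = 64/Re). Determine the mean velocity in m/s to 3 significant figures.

V ≈ 0.203 m/s

For laminar flow, f = 64/Re with Re = ρVD/μ, so Darcy-Weisbach reduces to ΔP = 32μLV/D². Solving for V: V = ΔP·D²/(32μL) = 1.88e+04·(0.0108)²/(32·0.00131·258) = 0.2028 m/s.
Check: Re = ρVD/μ = 788·0.2028·0.0108/0.00131 = 1317 < 2300, so the laminar assumption holds.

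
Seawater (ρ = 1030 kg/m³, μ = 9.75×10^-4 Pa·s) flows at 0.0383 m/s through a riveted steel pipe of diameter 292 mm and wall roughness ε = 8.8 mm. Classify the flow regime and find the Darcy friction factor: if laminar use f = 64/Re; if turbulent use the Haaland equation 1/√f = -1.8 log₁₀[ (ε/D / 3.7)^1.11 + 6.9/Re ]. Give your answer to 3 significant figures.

Re = ρVD/μ = 1030·0.0383·0.292/0.000975 = 1.181e+04.
Re > 4000 → turbulent. ε/D = 0.0088/0.292 = 0.0301; Haaland: 1/√f = -1.8 log₁₀[0.0048 + 0.000584] = 4.084, so f = 0.05995.

f ≈ 0.0599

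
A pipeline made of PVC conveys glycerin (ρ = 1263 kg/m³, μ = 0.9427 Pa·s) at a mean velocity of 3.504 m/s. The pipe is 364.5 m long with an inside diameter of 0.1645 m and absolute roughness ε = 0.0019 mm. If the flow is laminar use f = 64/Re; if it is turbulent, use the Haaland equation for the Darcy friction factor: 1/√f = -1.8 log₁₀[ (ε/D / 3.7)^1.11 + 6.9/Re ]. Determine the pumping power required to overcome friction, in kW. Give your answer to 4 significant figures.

P ≈ 106.0 kW

Reynolds number Re = ρVD/μ = 1263 · 3.504 · 0.1645 / 0.943 = 772.3.
Re < 2300 → laminar flow, so f = 64/Re = 64/772.3 = 0.08287 (the turbulent correlation is not needed).
Darcy-Weisbach: ΔP = f(L/D)(ρV²/2) = 0.08287·(364.5/0.1645)·(1263·3.504²/2) = 0.08287·2216·7754 = 1.424e+06 Pa.
Q = V·A = 3.504·0.02125 = 0.07447 m³/s.
Pumping power P = QΔP = 0.07447·1.424e+06 = 106030 W = 106.0 kW.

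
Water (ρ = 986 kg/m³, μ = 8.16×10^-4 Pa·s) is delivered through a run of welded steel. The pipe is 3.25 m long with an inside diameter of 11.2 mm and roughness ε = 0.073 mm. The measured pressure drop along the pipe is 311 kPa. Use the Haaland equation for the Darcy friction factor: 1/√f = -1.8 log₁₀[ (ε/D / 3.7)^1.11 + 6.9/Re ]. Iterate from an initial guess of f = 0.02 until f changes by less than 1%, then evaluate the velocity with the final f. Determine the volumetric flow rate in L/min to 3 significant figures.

Rearranging Darcy-Weisbach: V = √(2·ΔP·D/(f·L·ρ)). With ε/D = 7.3e-05/0.0112 = 0.00652, iterate starting from f = 0.02:
  f = 0.02 → V = √(2·3.11e+05·0.0112/(0.02·3.25·986)) = 10.43 m/s; Re = ρVD/μ = 1.411e+05; f → 0.03354
  f = 0.03354 → V = 8.051 m/s; Re = 1.09e+05; f → 0.03369
Converged (Δf/f < 1%). With the final f = 0.03369: V = √(2·3.11e+05·0.0112/(0.03369·3.25·986)) = 8.033 m/s.
Q = V·A = 8.033·(π/4·0.0112²) = 0.0007914 m³/s = 47.5 L/min.

Q ≈ 47.5 L/min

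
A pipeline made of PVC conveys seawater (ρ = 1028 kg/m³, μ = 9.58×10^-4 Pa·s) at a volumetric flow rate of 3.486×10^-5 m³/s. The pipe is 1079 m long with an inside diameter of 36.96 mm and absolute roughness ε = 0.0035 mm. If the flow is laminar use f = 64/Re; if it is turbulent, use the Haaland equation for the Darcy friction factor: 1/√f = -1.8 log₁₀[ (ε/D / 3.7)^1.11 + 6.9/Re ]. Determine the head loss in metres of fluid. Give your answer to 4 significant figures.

h_f ≈ 0.07802 m

Cross-sectional area A = πD²/4 = π(0.03696)²/4 = 0.001073 m²; mean velocity V = Q/A = 3.486e-05/0.001073 = 0.03249 m/s.
Reynolds number Re = ρVD/μ = 1028 · 0.03249 · 0.03696 / 0.000958 = 1289.
Re < 2300 → laminar flow, so f = 64/Re = 64/1289 = 0.04966 (the turbulent correlation is not needed).
Darcy-Weisbach: ΔP = f(L/D)(ρV²/2) = 0.04966·(1079/0.03696)·(1028·0.03249²/2) = 0.04966·2.919e+04·0.5426 = 786.8 Pa.
Head loss h_f = ΔP/(ρg) = 786.8/(1028·9.81) = 0.07802 m.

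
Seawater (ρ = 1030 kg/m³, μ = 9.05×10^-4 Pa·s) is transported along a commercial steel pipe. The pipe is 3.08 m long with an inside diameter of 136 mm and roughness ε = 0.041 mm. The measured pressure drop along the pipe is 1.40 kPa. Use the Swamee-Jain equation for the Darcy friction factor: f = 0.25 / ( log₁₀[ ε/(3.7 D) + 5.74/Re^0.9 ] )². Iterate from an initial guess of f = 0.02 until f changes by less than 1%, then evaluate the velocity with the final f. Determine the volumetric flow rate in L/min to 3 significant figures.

Q ≈ 2340 L/min

Rearranging Darcy-Weisbach: V = √(2·ΔP·D/(f·L·ρ)). With ε/D = 4.1e-05/0.136 = 0.000301, iterate starting from f = 0.02:
  f = 0.02 → V = √(2·1400·0.136/(0.02·3.08·1030)) = 2.45 m/s; Re = ρVD/μ = 3.792e+05; f → 0.01673
  f = 0.01673 → V = 2.679 m/s; Re = 4.146e+05; f → 0.01661
Converged (Δf/f < 1%). With the final f = 0.01661: V = √(2·1400·0.136/(0.01661·3.08·1030)) = 2.688 m/s.
Q = V·A = 2.688·(π/4·0.136²) = 0.03905 m³/s = 2340 L/min.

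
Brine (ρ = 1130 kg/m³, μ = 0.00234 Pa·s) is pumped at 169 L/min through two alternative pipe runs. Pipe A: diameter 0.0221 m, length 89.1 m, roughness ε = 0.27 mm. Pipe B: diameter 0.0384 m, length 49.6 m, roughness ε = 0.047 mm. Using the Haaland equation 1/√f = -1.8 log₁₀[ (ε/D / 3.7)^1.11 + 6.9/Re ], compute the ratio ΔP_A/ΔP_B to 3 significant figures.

Pipe A: V = Q/A = 0.002817/0.0003836 = 7.343 m/s; Re = 7.836e+04; ε/D = 0.0122; Haaland → f = 0.04132; ΔP_A = f(L/D)(ρV²/2) = 5.075e+06 Pa.
Pipe B: V = Q/A = 0.002817/0.001158 = 2.432 m/s; Re = 4.51e+04; ε/D = 0.00122; Haaland → f = 0.02466; ΔP_B = f(L/D)(ρV²/2) = 1.065e+05 Pa.
ΔP_A/ΔP_B = 5.075e+06/1.065e+05 = 47.7.

ΔP_A/ΔP_B ≈ 47.7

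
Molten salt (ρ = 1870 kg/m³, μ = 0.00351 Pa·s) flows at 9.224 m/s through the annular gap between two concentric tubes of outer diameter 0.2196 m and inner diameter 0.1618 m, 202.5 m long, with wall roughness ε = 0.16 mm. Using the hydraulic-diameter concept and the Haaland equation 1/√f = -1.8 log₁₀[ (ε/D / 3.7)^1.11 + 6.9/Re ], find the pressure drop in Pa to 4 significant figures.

ΔP ≈ 7270000 Pa

Hydraulic diameter D_h = 4A/P = D_o - D_i = 0.2196 - 0.1618 = 0.0578 m.
Re = ρVD_h/μ = 1870·9.224·0.0578/0.00351 = 2.84e+05.
ε/D_h = 0.00016/0.0578 = 0.00277; Haaland gives 1/√f = -1.8 log₁₀[0.000339+2.43e-05] = 6.192, so f = 0.02608.
ΔP = f(L/D_h)(ρV²/2) = 0.02608·202.5/0.0578·7.955e+04 = 7.27e+06 Pa.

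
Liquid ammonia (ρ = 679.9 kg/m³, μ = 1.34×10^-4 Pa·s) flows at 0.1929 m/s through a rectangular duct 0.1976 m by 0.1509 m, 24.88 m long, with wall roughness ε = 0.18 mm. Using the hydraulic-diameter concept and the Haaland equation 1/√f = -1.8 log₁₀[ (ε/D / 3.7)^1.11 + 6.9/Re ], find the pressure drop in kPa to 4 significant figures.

ΔP ≈ 0.03923 kPa

Hydraulic diameter D_h = 4A/P = 4·(0.1976·0.1509)/(2·(0.1976+0.1509)) = 0.1193/0.697 = 0.1711 m.
Re = ρVD_h/μ = 679.9·0.1929·0.1711/0.000134 = 1.675e+05.
ε/D_h = 0.00018/0.1711 = 0.00105; Haaland gives 1/√f = -1.8 log₁₀[0.000116+4.12e-05] = 6.847, so f = 0.02133.
ΔP = f(L/D_h)(ρV²/2) = 0.02133·24.88/0.1711·12.65 = 39.23 Pa.
ΔP = 0.03923 kPa.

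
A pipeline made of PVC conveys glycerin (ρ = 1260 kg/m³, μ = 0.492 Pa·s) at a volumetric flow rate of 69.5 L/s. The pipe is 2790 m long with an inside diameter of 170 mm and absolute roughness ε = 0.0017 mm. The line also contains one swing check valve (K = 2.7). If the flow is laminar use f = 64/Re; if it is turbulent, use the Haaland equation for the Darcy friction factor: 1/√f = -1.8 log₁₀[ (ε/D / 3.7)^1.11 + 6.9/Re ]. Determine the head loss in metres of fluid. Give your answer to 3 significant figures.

Q = 69.5 L/s = 69.5/1000 = 0.0695 m³/s.
Cross-sectional area A = πD²/4 = π(0.17)²/4 = 0.0227 m²; mean velocity V = Q/A = 0.0695/0.0227 = 3.062 m/s.
Reynolds number Re = ρVD/μ = 1260 · 3.062 · 0.17 / 0.492 = 1333.
Re < 2300 → laminar flow, so f = 64/Re = 64/1333 = 0.04801 (the turbulent correlation is not needed).
Total minor-loss coefficient ΣK = 1·2.7 = 2.7.
ΔP = [f·L/D + ΣK]·(ρV²/2) = [0.04801·2790/0.17 + 2.7]·(1260·3.062²/2) = [787.9 + 2.7]·5907 = 4.67e+06 Pa.
Head loss h_f = ΔP/(ρg) = 4.67e+06/(1260·9.81) = 378 m.

h_f ≈ 378 m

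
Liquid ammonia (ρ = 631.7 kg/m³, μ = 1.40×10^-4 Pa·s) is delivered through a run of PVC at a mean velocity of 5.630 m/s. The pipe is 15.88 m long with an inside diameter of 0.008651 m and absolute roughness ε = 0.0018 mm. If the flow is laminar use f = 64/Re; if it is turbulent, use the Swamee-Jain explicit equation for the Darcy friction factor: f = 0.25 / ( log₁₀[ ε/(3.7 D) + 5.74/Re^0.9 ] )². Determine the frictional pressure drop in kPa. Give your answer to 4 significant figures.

Reynolds number Re = ρVD/μ = 631.7 · 5.63 · 0.008651 / 0.00014 = 2.198e+05.
Re > 4000 → turbulent. Relative roughness ε/D = 1.8e-06/0.008651 = 0.000208. Swamee-Jain: f = 0.25/(log₁₀[0.000208/3.7 + 5.74/2.198e+05^0.9])² = 0.25/(log₁₀[5.62e-05 + 8.94e-05])² = 0.25/(-3.837)² = 0.01698.
Darcy-Weisbach: ΔP = f(L/D)(ρV²/2) = 0.01698·(15.88/0.008651)·(631.7·5.63²/2) = 0.01698·1836·1.001e+04 = 3.121e+05 Pa.
ΔP = 3.121e+05 Pa = 312.1 kPa.

ΔP ≈ 312.1 kPa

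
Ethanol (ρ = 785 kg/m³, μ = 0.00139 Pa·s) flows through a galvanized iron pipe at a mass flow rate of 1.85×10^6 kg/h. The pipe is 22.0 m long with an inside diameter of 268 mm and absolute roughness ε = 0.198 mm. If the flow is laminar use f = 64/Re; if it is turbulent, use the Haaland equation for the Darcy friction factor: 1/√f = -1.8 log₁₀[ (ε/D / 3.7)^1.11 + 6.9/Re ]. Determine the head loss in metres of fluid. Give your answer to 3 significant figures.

h_f ≈ 10.4 m

ṁ = 1.85×10^6 kg/h = 1.85×10^6/3600 = 513.9 kg/s.
A = πD²/4 = π(0.268)²/4 = 0.05641 m²; mean velocity V = ṁ/(ρA) = 513.9/(785 · 0.05641) = 11.6 m/s.
Reynolds number Re = ρVD/μ = 785 · 11.6 · 0.268 / 0.00139 = 1.756e+06.
Re > 4000 → turbulent. Relative roughness ε/D = 0.000198/0.268 = 0.000739. Haaland: 1/√f = -1.8 log₁₀[(0.000739/3.7)^1.11 + 6.9/1.756e+06] = -1.8 log₁₀[7.82e-05 + 3.93e-06] = 7.354, so f = 0.01849.
Darcy-Weisbach: ΔP = f(L/D)(ρV²/2) = 0.01849·(22/0.268)·(785·11.6²/2) = 0.01849·82.09·5.286e+04 = 8.024e+04 Pa.
Head loss h_f = ΔP/(ρg) = 8.024e+04/(785·9.81) = 10.4 m.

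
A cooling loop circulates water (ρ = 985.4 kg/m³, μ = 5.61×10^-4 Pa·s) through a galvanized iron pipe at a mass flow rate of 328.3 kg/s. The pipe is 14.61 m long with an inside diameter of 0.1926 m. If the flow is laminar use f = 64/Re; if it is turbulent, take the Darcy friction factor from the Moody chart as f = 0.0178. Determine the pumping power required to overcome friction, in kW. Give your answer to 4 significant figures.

P ≈ 28.98 kW

A = πD²/4 = π(0.1926)²/4 = 0.02913 m²; mean velocity V = ṁ/(ρA) = 328.3/(985.4 · 0.02913) = 11.44 m/s.
Reynolds number Re = ρVD/μ = 985.4 · 11.44 · 0.1926 / 0.000561 = 3.869e+06.
Re > 4000 → turbulent; use the Moody-chart value f = 0.0178.
Darcy-Weisbach: ΔP = f(L/D)(ρV²/2) = 0.0178·(14.61/0.1926)·(985.4·11.44²/2) = 0.0178·75.86·6.443e+04 = 8.7e+04 Pa.
Q = ṁ/ρ = 328.3/985.4 = 0.3332 m³/s.
Pumping power P = QΔP = 0.3332·8.7e+04 = 28985 W = 28.98 kW.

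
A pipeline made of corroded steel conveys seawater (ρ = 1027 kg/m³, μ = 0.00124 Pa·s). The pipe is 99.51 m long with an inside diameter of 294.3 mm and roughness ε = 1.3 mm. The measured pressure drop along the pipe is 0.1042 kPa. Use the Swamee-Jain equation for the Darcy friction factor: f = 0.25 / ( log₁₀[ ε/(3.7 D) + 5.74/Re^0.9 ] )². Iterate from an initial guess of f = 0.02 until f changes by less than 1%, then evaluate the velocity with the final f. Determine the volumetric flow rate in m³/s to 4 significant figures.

Rearranging Darcy-Weisbach: V = √(2·ΔP·D/(f·L·ρ)). With ε/D = 0.0013/0.2943 = 0.00442, iterate starting from f = 0.02:
  f = 0.02 → V = √(2·104.2·0.2943/(0.02·99.51·1027)) = 0.1732 m/s; Re = ρVD/μ = 4.222e+04; f → 0.03191
  f = 0.03191 → V = 0.1371 m/s; Re = 3.343e+04; f → 0.03248
  f = 0.03248 → V = 0.1359 m/s; Re = 3.314e+04; f → 0.0325
Converged (Δf/f < 1%). With the final f = 0.0325: V = √(2·104.2·0.2943/(0.0325·99.51·1027)) = 0.1359 m/s.
Q = V·A = 0.1359·(π/4·0.2943²) = 0.009244 m³/s = 0.009244 m³/s.

Q ≈ 0.009244 m³/s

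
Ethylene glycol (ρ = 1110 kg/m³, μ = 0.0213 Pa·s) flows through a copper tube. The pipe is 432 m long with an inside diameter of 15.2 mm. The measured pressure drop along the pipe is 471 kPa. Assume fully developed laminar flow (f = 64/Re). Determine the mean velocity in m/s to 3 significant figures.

V ≈ 0.370 m/s

For laminar flow, f = 64/Re with Re = ρVD/μ, so Darcy-Weisbach reduces to ΔP = 32μLV/D². Solving for V: V = ΔP·D²/(32μL) = 4.71e+05·(0.0152)²/(32·0.0213·432) = 0.3696 m/s.
Check: Re = ρVD/μ = 1110·0.3696·0.0152/0.0213 = 292.7 < 2300, so the laminar assumption holds.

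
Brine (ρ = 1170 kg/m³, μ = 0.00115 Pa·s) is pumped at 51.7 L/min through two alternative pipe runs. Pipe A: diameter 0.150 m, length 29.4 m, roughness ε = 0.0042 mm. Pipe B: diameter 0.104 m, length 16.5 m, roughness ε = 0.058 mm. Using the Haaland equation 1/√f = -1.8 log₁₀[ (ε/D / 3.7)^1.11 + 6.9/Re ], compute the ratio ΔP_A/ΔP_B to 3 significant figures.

ΔP_A/ΔP_B ≈ 0.309

Pipe A: V = Q/A = 0.0008617/0.01767 = 0.04876 m/s; Re = 7441; ε/D = 2.8e-05; Haaland → f = 0.03358; ΔP_A = f(L/D)(ρV²/2) = 9.154 Pa.
Pipe B: V = Q/A = 0.0008617/0.008495 = 0.1014 m/s; Re = 1.073e+04; ε/D = 0.000558; Haaland → f = 0.03101; ΔP_B = f(L/D)(ρV²/2) = 29.61 Pa.
ΔP_A/ΔP_B = 9.154/29.61 = 0.309.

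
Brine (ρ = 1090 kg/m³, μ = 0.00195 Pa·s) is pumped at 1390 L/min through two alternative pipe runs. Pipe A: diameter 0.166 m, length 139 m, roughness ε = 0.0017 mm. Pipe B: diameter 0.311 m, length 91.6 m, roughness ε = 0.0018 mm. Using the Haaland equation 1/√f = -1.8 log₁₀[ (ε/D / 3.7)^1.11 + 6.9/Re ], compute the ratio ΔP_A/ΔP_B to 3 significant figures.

Pipe A: V = Q/A = 0.02317/0.02164 = 1.07 m/s; Re = 9.932e+04; ε/D = 1.02e-05; Haaland → f = 0.01789; ΔP_A = f(L/D)(ρV²/2) = 9353 Pa.
Pipe B: V = Q/A = 0.02317/0.07596 = 0.305 m/s; Re = 5.302e+04; ε/D = 5.79e-06; Haaland → f = 0.02046; ΔP_B = f(L/D)(ρV²/2) = 305.4 Pa.
ΔP_A/ΔP_B = 9353/305.4 = 30.6.

ΔP_A/ΔP_B ≈ 30.6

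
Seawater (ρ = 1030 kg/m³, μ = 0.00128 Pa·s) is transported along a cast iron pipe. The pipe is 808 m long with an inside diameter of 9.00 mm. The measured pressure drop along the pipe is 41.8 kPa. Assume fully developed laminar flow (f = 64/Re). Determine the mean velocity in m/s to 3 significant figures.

For laminar flow, f = 64/Re with Re = ρVD/μ, so Darcy-Weisbach reduces to ΔP = 32μLV/D². Solving for V: V = ΔP·D²/(32μL) = 4.18e+04·(0.009)²/(32·0.00128·808) = 0.1023 m/s.
Check: Re = ρVD/μ = 1030·0.1023·0.009/0.00128 = 740.9 < 2300, so the laminar assumption holds.

V ≈ 0.102 m/s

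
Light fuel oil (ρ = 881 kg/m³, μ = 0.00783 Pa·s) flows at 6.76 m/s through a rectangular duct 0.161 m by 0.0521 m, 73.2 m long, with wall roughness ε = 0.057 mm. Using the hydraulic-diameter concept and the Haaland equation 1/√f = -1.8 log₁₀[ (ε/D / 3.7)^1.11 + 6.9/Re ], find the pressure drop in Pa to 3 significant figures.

ΔP ≈ 418000 Pa

Hydraulic diameter D_h = 4A/P = 4·(0.161·0.0521)/(2·(0.161+0.0521)) = 0.03355/0.4262 = 0.07872 m.
Re = ρVD_h/μ = 881·6.76·0.07872/0.00783 = 5.988e+04.
ε/D_h = 5.7e-05/0.07872 = 0.000724; Haaland gives 1/√f = -1.8 log₁₀[7.65e-05+0.000115] = 6.691, so f = 0.02234.
ΔP = f(L/D_h)(ρV²/2) = 0.02234·73.2/0.07872·2.013e+04 = 4.181e+05 Pa.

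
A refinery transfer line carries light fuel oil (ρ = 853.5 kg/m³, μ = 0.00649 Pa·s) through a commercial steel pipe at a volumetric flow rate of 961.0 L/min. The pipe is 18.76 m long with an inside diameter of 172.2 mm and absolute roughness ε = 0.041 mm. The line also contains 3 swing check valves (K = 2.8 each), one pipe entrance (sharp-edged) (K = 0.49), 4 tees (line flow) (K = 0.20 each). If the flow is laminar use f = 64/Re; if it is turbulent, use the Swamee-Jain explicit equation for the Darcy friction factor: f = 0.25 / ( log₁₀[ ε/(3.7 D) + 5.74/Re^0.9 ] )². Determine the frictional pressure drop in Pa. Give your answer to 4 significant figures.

Q = 961.0 L/min = 961.0/60000 = 0.01602 m³/s.
Cross-sectional area A = πD²/4 = π(0.1722)²/4 = 0.02329 m²; mean velocity V = Q/A = 0.01602/0.02329 = 0.6877 m/s.
Reynolds number Re = ρVD/μ = 853.5 · 0.6877 · 0.1722 / 0.00649 = 1.557e+04.
Re > 4000 → turbulent. Relative roughness ε/D = 4.1e-05/0.1722 = 0.000238. Swamee-Jain: f = 0.25/(log₁₀[0.000238/3.7 + 5.74/1.557e+04^0.9])² = 0.25/(log₁₀[6.44e-05 + 0.000968])² = 0.25/(-2.986)² = 0.02803.
Total minor-loss coefficient ΣK = 3·2.8 + 1·0.49 + 4·0.2 = 9.69.
ΔP = [f·L/D + ΣK]·(ρV²/2) = [0.02803·18.76/0.1722 + 9.69]·(853.5·0.6877²/2) = [3.054 + 9.69]·201.8 = 2572 Pa.

ΔP ≈ 2572 Pa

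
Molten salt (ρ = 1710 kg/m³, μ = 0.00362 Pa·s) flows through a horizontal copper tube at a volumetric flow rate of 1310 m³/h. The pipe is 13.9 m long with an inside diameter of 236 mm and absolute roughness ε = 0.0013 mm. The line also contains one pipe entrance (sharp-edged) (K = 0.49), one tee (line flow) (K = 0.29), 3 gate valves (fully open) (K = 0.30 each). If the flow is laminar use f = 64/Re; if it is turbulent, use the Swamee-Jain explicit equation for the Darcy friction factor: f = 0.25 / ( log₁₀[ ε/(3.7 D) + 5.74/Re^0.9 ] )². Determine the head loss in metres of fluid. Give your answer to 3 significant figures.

h_f ≈ 8.39 m

Q = 1310 m³/h = 1310/3600 = 0.3639 m³/s.
Cross-sectional area A = πD²/4 = π(0.236)²/4 = 0.04374 m²; mean velocity V = Q/A = 0.3639/0.04374 = 8.319 m/s.
Reynolds number Re = ρVD/μ = 1710 · 8.319 · 0.236 / 0.00362 = 9.274e+05.
Re > 4000 → turbulent. Relative roughness ε/D = 1.3e-06/0.236 = 5.51e-06. Swamee-Jain: f = 0.25/(log₁₀[5.51e-06/3.7 + 5.74/9.274e+05^0.9])² = 0.25/(log₁₀[1.49e-06 + 2.45e-05])² = 0.25/(-4.586)² = 0.01189.
Total minor-loss coefficient ΣK = 1·0.49 + 1·0.29 + 3·0.3 = 1.68.
ΔP = [f·L/D + ΣK]·(ρV²/2) = [0.01189·13.9/0.236 + 1.68]·(1710·8.319²/2) = [0.7001 + 1.68]·5.917e+04 = 1.408e+05 Pa.
Head loss h_f = ΔP/(ρg) = 1.408e+05/(1710·9.81) = 8.39 m.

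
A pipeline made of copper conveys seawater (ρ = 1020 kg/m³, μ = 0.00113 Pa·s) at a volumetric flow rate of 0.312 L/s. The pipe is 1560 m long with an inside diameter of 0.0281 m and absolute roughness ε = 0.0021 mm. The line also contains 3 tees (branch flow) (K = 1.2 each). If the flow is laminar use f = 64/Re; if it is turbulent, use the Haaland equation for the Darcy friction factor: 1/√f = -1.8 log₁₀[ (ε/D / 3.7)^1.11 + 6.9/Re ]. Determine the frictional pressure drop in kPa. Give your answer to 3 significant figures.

ΔP ≈ 208 kPa

Q = 0.312 L/s = 0.312/1000 = 0.000312 m³/s.
Cross-sectional area A = πD²/4 = π(0.0281)²/4 = 0.0006202 m²; mean velocity V = Q/A = 0.000312/0.0006202 = 0.5031 m/s.
Reynolds number Re = ρVD/μ = 1020 · 0.5031 · 0.0281 / 0.00113 = 1.276e+04.
Re > 4000 → turbulent. Relative roughness ε/D = 2.1e-06/0.0281 = 7.47e-05. Haaland: 1/√f = -1.8 log₁₀[(7.47e-05/3.7)^1.11 + 6.9/1.276e+04] = -1.8 log₁₀[6.15e-06 + 0.000541] = 5.872, so f = 0.029.
Total minor-loss coefficient ΣK = 3·1.2 = 3.6.
ΔP = [f·L/D + ΣK]·(ρV²/2) = [0.029·1560/0.0281 + 3.6]·(1020·0.5031²/2) = [1610 + 3.6]·129.1 = 2.083e+05 Pa.
ΔP = 2.083e+05 Pa = 208 kPa.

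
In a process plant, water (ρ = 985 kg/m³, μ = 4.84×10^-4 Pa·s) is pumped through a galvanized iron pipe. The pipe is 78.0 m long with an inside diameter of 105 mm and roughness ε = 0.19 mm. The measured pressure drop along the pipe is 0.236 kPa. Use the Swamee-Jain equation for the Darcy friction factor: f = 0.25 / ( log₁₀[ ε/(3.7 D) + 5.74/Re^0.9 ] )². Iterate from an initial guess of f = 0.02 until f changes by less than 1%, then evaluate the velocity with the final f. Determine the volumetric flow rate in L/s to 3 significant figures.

Q ≈ 1.32 L/s

Rearranging Darcy-Weisbach: V = √(2·ΔP·D/(f·L·ρ)). With ε/D = 0.00019/0.105 = 0.00181, iterate starting from f = 0.02:
  f = 0.02 → V = √(2·236·0.105/(0.02·78·985)) = 0.1796 m/s; Re = ρVD/μ = 3.838e+04; f → 0.02711
  f = 0.02711 → V = 0.1543 m/s; Re = 3.296e+04; f → 0.02763
  f = 0.02763 → V = 0.1528 m/s; Re = 3.265e+04; f → 0.02767
Converged (Δf/f < 1%). With the final f = 0.02767: V = √(2·236·0.105/(0.02767·78·985)) = 0.1527 m/s.
Q = V·A = 0.1527·(π/4·0.105²) = 0.001322 m³/s = 1.32 L/s.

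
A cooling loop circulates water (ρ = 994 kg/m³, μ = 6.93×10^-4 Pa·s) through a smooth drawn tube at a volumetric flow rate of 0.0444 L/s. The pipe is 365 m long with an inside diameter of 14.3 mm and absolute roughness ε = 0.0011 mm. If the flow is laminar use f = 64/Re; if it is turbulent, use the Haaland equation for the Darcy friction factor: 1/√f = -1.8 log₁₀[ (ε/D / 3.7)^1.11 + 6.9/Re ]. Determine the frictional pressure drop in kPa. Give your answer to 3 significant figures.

ΔP ≈ 35.3 kPa

Q = 0.0444 L/s = 0.0444/1000 = 4.44e-05 m³/s.
Cross-sectional area A = πD²/4 = π(0.0143)²/4 = 0.0001606 m²; mean velocity V = Q/A = 4.44e-05/0.0001606 = 0.2765 m/s.
Reynolds number Re = ρVD/μ = 994 · 0.2765 · 0.0143 / 0.000693 = 5670.
Re > 4000 → turbulent. Relative roughness ε/D = 1.1e-06/0.0143 = 7.69e-05. Haaland: 1/√f = -1.8 log₁₀[(7.69e-05/3.7)^1.11 + 6.9/5670] = -1.8 log₁₀[6.35e-06 + 0.00122] = 5.243, so f = 0.03639.
Darcy-Weisbach: ΔP = f(L/D)(ρV²/2) = 0.03639·(365/0.0143)·(994·0.2765²/2) = 0.03639·2.552e+04·37.98 = 3.528e+04 Pa.
ΔP = 3.528e+04 Pa = 35.3 kPa.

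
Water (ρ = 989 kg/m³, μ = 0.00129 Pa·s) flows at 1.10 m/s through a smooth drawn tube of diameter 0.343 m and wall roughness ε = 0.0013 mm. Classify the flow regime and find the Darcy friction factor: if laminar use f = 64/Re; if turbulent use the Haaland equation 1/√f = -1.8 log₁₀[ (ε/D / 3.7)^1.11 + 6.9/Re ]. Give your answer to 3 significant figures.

Re = ρVD/μ = 989·1.1·0.343/0.00129 = 2.893e+05.
Re > 4000 → turbulent. ε/D = 1.3e-06/0.343 = 3.79e-06; Haaland: 1/√f = -1.8 log₁₀[2.25e-07 + 2.39e-05] = 8.313, so f = 0.01447.

f ≈ 0.0145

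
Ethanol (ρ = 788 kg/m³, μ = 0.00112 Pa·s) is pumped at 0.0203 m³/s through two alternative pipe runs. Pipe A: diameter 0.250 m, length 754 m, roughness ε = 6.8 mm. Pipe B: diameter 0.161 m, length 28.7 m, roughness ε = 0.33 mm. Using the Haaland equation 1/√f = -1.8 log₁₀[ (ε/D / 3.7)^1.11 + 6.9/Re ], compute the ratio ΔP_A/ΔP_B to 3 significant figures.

ΔP_A/ΔP_B ≈ 6.47

Pipe A: V = Q/A = 0.0203/0.04909 = 0.4135 m/s; Re = 7.274e+04; ε/D = 0.0272; Haaland → f = 0.05547; ΔP_A = f(L/D)(ρV²/2) = 1.127e+04 Pa.
Pipe B: V = Q/A = 0.0203/0.02036 = 0.9971 m/s; Re = 1.13e+05; ε/D = 0.00205; Haaland → f = 0.02495; ΔP_B = f(L/D)(ρV²/2) = 1742 Pa.
ΔP_A/ΔP_B = 1.127e+04/1742 = 6.47.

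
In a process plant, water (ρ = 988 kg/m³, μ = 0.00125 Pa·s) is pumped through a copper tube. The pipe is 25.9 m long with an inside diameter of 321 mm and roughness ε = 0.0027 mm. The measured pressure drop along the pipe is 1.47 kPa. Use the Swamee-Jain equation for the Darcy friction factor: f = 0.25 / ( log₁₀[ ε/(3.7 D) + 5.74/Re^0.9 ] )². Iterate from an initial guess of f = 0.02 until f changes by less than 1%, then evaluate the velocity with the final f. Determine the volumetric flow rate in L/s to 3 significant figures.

Q ≈ 133 L/s

Rearranging Darcy-Weisbach: V = √(2·ΔP·D/(f·L·ρ)). With ε/D = 2.7e-06/0.321 = 8.41e-06, iterate starting from f = 0.02:
  f = 0.02 → V = √(2·1470·0.321/(0.02·25.9·988)) = 1.358 m/s; Re = ρVD/μ = 3.445e+05; f → 0.01412
  f = 0.01412 → V = 1.616 m/s; Re = 4.101e+05; f → 0.01369
  f = 0.01369 → V = 1.641 m/s; Re = 4.165e+05; f → 0.01365
Converged (Δf/f < 1%). With the final f = 0.01365: V = √(2·1470·0.321/(0.01365·25.9·988)) = 1.644 m/s.
Q = V·A = 1.644·(π/4·0.321²) = 0.133 m³/s = 133 L/s.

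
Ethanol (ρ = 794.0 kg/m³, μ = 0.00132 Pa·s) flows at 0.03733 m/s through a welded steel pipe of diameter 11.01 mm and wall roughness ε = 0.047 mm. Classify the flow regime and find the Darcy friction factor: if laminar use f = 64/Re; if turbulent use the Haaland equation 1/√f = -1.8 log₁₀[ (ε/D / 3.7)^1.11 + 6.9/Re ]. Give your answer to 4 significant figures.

f ≈ 0.2589

Re = ρVD/μ = 794·0.03733·0.01101/0.00132 = 247.2.
Re < 2300 → laminar, so f = 64/Re = 0.2589 (roughness is irrelevant in laminar flow).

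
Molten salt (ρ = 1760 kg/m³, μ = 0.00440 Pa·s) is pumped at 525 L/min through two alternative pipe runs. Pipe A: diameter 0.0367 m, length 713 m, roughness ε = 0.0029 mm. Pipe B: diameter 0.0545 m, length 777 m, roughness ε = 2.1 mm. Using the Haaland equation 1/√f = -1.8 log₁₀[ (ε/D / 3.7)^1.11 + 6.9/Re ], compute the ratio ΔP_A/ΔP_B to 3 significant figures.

ΔP_A/ΔP_B ≈ 1.81

Pipe A: V = Q/A = 0.00875/0.001058 = 8.272 m/s; Re = 1.214e+05; ε/D = 7.9e-05; Haaland → f = 0.01751; ΔP_A = f(L/D)(ρV²/2) = 2.048e+07 Pa.
Pipe B: V = Q/A = 0.00875/0.002333 = 3.751 m/s; Re = 8.177e+04; ε/D = 0.0385; Haaland → f = 0.06408; ΔP_B = f(L/D)(ρV²/2) = 1.131e+07 Pa.
ΔP_A/ΔP_B = 2.048e+07/1.131e+07 = 1.81.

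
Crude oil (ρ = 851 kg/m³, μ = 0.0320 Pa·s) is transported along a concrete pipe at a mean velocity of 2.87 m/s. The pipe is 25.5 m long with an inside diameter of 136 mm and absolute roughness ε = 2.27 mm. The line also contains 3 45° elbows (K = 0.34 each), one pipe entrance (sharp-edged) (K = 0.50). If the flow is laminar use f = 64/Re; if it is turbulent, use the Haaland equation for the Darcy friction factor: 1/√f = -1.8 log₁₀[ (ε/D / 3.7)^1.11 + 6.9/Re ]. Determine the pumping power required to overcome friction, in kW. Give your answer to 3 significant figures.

Reynolds number Re = ρVD/μ = 851 · 2.87 · 0.136 / 0.032 = 1.038e+04.
Re > 4000 → turbulent. Relative roughness ε/D = 0.00227/0.136 = 0.0167. Haaland: 1/√f = -1.8 log₁₀[(0.0167/3.7)^1.11 + 6.9/1.038e+04] = -1.8 log₁₀[0.00249 + 0.000665] = 4.502, so f = 0.04934.
Total minor-loss coefficient ΣK = 3·0.34 + 1·0.5 = 1.52.
ΔP = [f·L/D + ΣK]·(ρV²/2) = [0.04934·25.5/0.136 + 1.52]·(851·2.87²/2) = [9.252 + 1.52]·3505 = 3.775e+04 Pa.
Q = V·A = 2.87·0.01453 = 0.04169 m³/s.
Pumping power P = QΔP = 0.04169·3.775e+04 = 1574 W = 1.57 kW.

P ≈ 1.57 kW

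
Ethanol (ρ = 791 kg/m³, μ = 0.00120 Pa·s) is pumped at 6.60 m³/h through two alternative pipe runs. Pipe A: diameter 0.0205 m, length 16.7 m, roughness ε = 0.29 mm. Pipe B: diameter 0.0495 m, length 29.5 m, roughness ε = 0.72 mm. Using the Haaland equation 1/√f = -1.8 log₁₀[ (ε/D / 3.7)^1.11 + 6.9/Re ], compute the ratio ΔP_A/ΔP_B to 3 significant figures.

Pipe A: V = Q/A = 0.001833/0.0003301 = 5.554 m/s; Re = 7.506e+04; ε/D = 0.0141; Haaland → f = 0.04347; ΔP_A = f(L/D)(ρV²/2) = 4.321e+05 Pa.
Pipe B: V = Q/A = 0.001833/0.001924 = 0.9527 m/s; Re = 3.108e+04; ε/D = 0.0145; Haaland → f = 0.04472; ΔP_B = f(L/D)(ρV²/2) = 9566 Pa.
ΔP_A/ΔP_B = 4.321e+05/9566 = 45.2.

ΔP_A/ΔP_B ≈ 45.2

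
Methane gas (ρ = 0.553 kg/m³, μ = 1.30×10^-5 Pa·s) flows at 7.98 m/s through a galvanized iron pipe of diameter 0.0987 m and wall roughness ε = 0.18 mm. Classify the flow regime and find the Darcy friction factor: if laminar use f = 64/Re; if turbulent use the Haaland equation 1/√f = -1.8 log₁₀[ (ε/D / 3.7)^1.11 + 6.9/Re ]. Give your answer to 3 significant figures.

f ≈ 0.0271

Re = ρVD/μ = 0.553·7.98·0.0987/1.3e-05 = 3.35e+04.
Re > 4000 → turbulent. ε/D = 0.00018/0.0987 = 0.00182; Haaland: 1/√f = -1.8 log₁₀[0.000213 + 0.000206] = 6.08, so f = 0.02706.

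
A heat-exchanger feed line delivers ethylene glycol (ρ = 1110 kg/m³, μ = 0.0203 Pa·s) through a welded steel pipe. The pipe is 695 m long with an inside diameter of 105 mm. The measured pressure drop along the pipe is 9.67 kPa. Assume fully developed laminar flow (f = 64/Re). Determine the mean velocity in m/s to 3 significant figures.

V ≈ 0.236 m/s

For laminar flow, f = 64/Re with Re = ρVD/μ, so Darcy-Weisbach reduces to ΔP = 32μLV/D². Solving for V: V = ΔP·D²/(32μL) = 9670·(0.105)²/(32·0.0203·695) = 0.2361 m/s.
Check: Re = ρVD/μ = 1110·0.2361·0.105/0.0203 = 1356 < 2300, so the laminar assumption holds.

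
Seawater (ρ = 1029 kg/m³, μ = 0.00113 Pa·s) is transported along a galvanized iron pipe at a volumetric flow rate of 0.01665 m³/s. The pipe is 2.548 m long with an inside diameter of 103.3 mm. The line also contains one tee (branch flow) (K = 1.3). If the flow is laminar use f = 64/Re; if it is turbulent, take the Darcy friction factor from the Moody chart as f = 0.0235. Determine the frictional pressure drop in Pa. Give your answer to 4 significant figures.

Cross-sectional area A = πD²/4 = π(0.1033)²/4 = 0.008381 m²; mean velocity V = Q/A = 0.01665/0.008381 = 1.987 m/s.
Reynolds number Re = ρVD/μ = 1029 · 1.987 · 0.1033 / 0.00113 = 1.869e+05.
Re > 4000 → turbulent; use the Moody-chart value f = 0.0235.
Total minor-loss coefficient ΣK = 1·1.3 = 1.3.
ΔP = [f·L/D + ΣK]·(ρV²/2) = [0.0235·2.548/0.1033 + 1.3]·(1029·1.987²/2) = [0.5797 + 1.3]·2031 = 3817 Pa.

ΔP ≈ 3817 Pa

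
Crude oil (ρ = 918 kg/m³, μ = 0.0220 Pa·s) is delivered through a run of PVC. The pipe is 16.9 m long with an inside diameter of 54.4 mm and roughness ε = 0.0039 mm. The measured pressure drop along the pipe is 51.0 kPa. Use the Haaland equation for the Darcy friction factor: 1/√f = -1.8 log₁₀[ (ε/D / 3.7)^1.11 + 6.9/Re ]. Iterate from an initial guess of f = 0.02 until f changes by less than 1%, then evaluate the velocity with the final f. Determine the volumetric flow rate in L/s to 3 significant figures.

Rearranging Darcy-Weisbach: V = √(2·ΔP·D/(f·L·ρ)). With ε/D = 3.9e-06/0.0544 = 7.17e-05, iterate starting from f = 0.02:
  f = 0.02 → V = √(2·5.1e+04·0.0544/(0.02·16.9·918)) = 4.229 m/s; Re = ρVD/μ = 9599; f → 0.03131
  f = 0.03131 → V = 3.38 m/s; Re = 7672; f → 0.03333
  f = 0.03333 → V = 3.276 m/s; Re = 7436; f → 0.03362
Converged (Δf/f < 1%). With the final f = 0.03362: V = √(2·5.1e+04·0.0544/(0.03362·16.9·918)) = 3.262 m/s.
Q = V·A = 3.262·(π/4·0.0544²) = 0.007581 m³/s = 7.58 L/s.

Q ≈ 7.58 L/s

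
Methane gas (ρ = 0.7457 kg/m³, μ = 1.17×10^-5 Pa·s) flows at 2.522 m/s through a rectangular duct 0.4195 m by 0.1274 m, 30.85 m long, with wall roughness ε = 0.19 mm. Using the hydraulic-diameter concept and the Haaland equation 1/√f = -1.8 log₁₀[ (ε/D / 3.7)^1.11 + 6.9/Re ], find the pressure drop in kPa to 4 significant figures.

ΔP ≈ 0.009501 kPa

Hydraulic diameter D_h = 4A/P = 4·(0.4195·0.1274)/(2·(0.4195+0.1274)) = 0.2138/1.094 = 0.1954 m.
Re = ρVD_h/μ = 0.7457·2.522·0.1954/1.17e-05 = 3.142e+04.
ε/D_h = 0.00019/0.1954 = 0.000972; Haaland gives 1/√f = -1.8 log₁₀[0.000106+0.00022] = 6.277, so f = 0.02538.
ΔP = f(L/D_h)(ρV²/2) = 0.02538·30.85/0.1954·2.372 = 9.501 Pa.
ΔP = 0.009501 kPa.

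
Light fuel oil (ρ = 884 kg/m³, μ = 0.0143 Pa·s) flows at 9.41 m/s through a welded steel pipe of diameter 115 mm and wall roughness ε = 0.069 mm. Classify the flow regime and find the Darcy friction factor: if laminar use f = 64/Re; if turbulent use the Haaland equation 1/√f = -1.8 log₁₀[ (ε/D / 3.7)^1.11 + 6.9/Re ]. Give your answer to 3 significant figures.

Re = ρVD/μ = 884·9.41·0.115/0.0143 = 6.69e+04.
Re > 4000 → turbulent. ε/D = 6.9e-05/0.115 = 0.0006; Haaland: 1/√f = -1.8 log₁₀[6.21e-05 + 0.000103] = 6.807, so f = 0.02158.

f ≈ 0.0216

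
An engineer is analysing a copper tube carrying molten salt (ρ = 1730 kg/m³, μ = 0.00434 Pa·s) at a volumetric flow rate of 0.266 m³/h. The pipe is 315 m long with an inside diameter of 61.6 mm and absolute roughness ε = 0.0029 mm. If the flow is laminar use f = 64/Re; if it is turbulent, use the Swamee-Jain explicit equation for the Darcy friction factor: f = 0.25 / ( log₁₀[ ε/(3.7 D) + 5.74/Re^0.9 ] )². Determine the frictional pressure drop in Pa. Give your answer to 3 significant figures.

Q = 0.266 m³/h = 0.266/3600 = 7.389e-05 m³/s.
Cross-sectional area A = πD²/4 = π(0.0616)²/4 = 0.00298 m²; mean velocity V = Q/A = 7.389e-05/0.00298 = 0.02479 m/s.
Reynolds number Re = ρVD/μ = 1730 · 0.02479 · 0.0616 / 0.00434 = 608.8.
Re < 2300 → laminar flow, so f = 64/Re = 64/608.8 = 0.1051 (the turbulent correlation is not needed).
Darcy-Weisbach: ΔP = f(L/D)(ρV²/2) = 0.1051·(315/0.0616)·(1730·0.02479²/2) = 0.1051·5114·0.5317 = 285.8 Pa.

ΔP ≈ 286 Pa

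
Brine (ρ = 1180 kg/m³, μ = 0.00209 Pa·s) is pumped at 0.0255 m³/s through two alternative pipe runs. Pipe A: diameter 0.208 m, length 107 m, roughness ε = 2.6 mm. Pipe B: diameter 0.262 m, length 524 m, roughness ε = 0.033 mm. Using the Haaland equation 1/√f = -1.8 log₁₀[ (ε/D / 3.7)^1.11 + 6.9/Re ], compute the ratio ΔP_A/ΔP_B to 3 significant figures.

ΔP_A/ΔP_B ≈ 1.37

Pipe A: V = Q/A = 0.0255/0.03398 = 0.7505 m/s; Re = 8.813e+04; ε/D = 0.0125; Haaland → f = 0.04157; ΔP_A = f(L/D)(ρV²/2) = 7106 Pa.
Pipe B: V = Q/A = 0.0255/0.05391 = 0.473 m/s; Re = 6.997e+04; ε/D = 0.000126; Haaland → f = 0.01968; ΔP_B = f(L/D)(ρV²/2) = 5195 Pa.
ΔP_A/ΔP_B = 7106/5195 = 1.37.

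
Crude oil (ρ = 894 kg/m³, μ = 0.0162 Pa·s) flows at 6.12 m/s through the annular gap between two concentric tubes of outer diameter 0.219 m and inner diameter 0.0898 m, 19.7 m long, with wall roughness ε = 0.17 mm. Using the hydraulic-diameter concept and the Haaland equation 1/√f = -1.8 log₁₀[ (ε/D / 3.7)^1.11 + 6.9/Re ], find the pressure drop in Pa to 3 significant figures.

ΔP ≈ 63800 Pa

Hydraulic diameter D_h = 4A/P = D_o - D_i = 0.219 - 0.0898 = 0.1292 m.
Re = ρVD_h/μ = 894·6.12·0.1292/0.0162 = 4.364e+04.
ε/D_h = 0.00017/0.1292 = 0.00132; Haaland gives 1/√f = -1.8 log₁₀[0.000148+0.000158] = 6.324, so f = 0.025.
ΔP = f(L/D_h)(ρV²/2) = 0.025·19.7/0.1292·1.674e+04 = 6.383e+04 Pa.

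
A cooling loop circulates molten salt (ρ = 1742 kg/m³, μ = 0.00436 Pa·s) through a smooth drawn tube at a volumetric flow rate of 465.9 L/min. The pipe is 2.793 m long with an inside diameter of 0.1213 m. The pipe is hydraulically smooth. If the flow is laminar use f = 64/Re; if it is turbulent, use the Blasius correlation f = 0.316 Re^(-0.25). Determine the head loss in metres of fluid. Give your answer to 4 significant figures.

h_f ≈ 0.01246 m

Q = 465.9 L/min = 465.9/60000 = 0.007765 m³/s.
Cross-sectional area A = πD²/4 = π(0.1213)²/4 = 0.01156 m²; mean velocity V = Q/A = 0.007765/0.01156 = 0.6719 m/s.
Reynolds number Re = ρVD/μ = 1742 · 0.6719 · 0.1213 / 0.00436 = 3.257e+04.
Re > 4000 → turbulent. Smooth-pipe (Blasius): f = 0.316 Re^(-0.25) = 0.316/(3.257e+04)^0.25 = 0.02352.
Darcy-Weisbach: ΔP = f(L/D)(ρV²/2) = 0.02352·(2.793/0.1213)·(1742·0.6719²/2) = 0.02352·23.03·393.3 = 213 Pa.
Head loss h_f = ΔP/(ρg) = 213/(1742·9.81) = 0.01246 m.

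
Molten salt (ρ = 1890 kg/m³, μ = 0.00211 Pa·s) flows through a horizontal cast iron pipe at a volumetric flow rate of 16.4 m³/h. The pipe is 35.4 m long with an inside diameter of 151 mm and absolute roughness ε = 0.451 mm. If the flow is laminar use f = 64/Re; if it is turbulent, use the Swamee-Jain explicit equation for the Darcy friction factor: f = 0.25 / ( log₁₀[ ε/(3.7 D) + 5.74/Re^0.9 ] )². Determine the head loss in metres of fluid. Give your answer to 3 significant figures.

h_f ≈ 0.0231 m

Q = 16.4 m³/h = 16.4/3600 = 0.004556 m³/s.
Cross-sectional area A = πD²/4 = π(0.151)²/4 = 0.01791 m²; mean velocity V = Q/A = 0.004556/0.01791 = 0.2544 m/s.
Reynolds number Re = ρVD/μ = 1890 · 0.2544 · 0.151 / 0.00211 = 3.441e+04.
Re > 4000 → turbulent. Relative roughness ε/D = 0.000451/0.151 = 0.00299. Swamee-Jain: f = 0.25/(log₁₀[0.00299/3.7 + 5.74/3.441e+04^0.9])² = 0.25/(log₁₀[0.000807 + 0.000474])² = 0.25/(-2.892)² = 0.02988.
Darcy-Weisbach: ΔP = f(L/D)(ρV²/2) = 0.02988·(35.4/0.151)·(1890·0.2544²/2) = 0.02988·234.4·61.15 = 428.5 Pa.
Head loss h_f = ΔP/(ρg) = 428.5/(1890·9.81) = 0.0231 m.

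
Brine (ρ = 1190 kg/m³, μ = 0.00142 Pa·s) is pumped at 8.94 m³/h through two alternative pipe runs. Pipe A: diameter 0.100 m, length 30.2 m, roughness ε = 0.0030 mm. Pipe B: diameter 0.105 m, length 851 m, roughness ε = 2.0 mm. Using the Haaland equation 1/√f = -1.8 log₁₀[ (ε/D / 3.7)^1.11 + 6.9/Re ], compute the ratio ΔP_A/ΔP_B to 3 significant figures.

Pipe A: V = Q/A = 0.002483/0.007854 = 0.3162 m/s; Re = 2.65e+04; ε/D = 3e-05; Haaland → f = 0.02407; ΔP_A = f(L/D)(ρV²/2) = 432.5 Pa.
Pipe B: V = Q/A = 0.002483/0.008659 = 0.2868 m/s; Re = 2.524e+04; ε/D = 0.019; Haaland → f = 0.04935; ΔP_B = f(L/D)(ρV²/2) = 1.958e+04 Pa.
ΔP_A/ΔP_B = 432.5/1.958e+04 = 0.0221.

ΔP_A/ΔP_B ≈ 0.0221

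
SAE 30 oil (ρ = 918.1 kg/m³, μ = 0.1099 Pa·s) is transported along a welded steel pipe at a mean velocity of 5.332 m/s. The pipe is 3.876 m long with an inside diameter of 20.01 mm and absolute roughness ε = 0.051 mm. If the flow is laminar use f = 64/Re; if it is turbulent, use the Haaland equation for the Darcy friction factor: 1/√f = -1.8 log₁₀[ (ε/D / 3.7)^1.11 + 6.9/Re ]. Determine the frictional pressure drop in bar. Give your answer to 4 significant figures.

Reynolds number Re = ρVD/μ = 918.1 · 5.332 · 0.02001 / 0.11 = 891.3.
Re < 2300 → laminar flow, so f = 64/Re = 64/891.3 = 0.0718 (the turbulent correlation is not needed).
Darcy-Weisbach: ΔP = f(L/D)(ρV²/2) = 0.0718·(3.876/0.02001)·(918.1·5.332²/2) = 0.0718·193.7·1.305e+04 = 1.815e+05 Pa.
ΔP = 1.815e+05 Pa = 1.815 bar.

ΔP ≈ 1.815 bar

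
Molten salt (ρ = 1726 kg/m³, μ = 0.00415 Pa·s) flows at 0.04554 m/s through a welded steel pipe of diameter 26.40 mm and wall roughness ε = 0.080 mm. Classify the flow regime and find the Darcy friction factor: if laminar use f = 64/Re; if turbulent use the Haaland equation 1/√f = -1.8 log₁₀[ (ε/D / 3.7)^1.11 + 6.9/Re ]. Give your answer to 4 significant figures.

f ≈ 0.1280

Re = ρVD/μ = 1726·0.04554·0.0264/0.00415 = 500.
Re < 2300 → laminar, so f = 64/Re = 0.128 (roughness is irrelevant in laminar flow).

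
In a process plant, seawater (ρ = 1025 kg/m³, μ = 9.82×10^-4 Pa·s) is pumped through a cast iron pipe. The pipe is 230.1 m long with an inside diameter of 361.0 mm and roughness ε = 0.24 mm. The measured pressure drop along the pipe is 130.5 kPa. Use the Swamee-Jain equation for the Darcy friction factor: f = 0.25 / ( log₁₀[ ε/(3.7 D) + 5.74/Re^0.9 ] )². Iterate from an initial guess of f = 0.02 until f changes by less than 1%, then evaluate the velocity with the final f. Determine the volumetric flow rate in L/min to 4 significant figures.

Rearranging Darcy-Weisbach: V = √(2·ΔP·D/(f·L·ρ)). With ε/D = 0.00024/0.361 = 0.000665, iterate starting from f = 0.02:
  f = 0.02 → V = √(2·1.305e+05·0.361/(0.02·230.1·1025)) = 4.469 m/s; Re = ρVD/μ = 1.684e+06; f → 0.01814
  f = 0.01814 → V = 4.693 m/s; Re = 1.768e+06; f → 0.01813
Converged (Δf/f < 1%). With the final f = 0.01813: V = √(2·1.305e+05·0.361/(0.01813·230.1·1025)) = 4.694 m/s.
Q = V·A = 4.694·(π/4·0.361²) = 0.4805 m³/s = 28830 L/min.

Q ≈ 28830 L/min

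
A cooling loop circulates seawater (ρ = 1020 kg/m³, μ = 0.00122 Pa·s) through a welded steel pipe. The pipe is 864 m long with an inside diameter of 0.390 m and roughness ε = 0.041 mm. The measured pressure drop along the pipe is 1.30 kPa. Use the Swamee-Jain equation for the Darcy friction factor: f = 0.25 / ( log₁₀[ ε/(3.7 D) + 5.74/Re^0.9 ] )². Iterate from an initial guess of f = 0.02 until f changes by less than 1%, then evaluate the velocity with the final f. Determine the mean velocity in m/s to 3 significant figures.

Rearranging Darcy-Weisbach: V = √(2·ΔP·D/(f·L·ρ)). With ε/D = 4.1e-05/0.39 = 0.000105, iterate starting from f = 0.02:
  f = 0.02 → V = √(2·1300·0.39/(0.02·864·1020)) = 0.2399 m/s; Re = ρVD/μ = 7.821e+04; f → 0.01936
  f = 0.01936 → V = 0.2438 m/s; Re = 7.949e+04; f → 0.0193
Converged (Δf/f < 1%). With the final f = 0.0193: V = √(2·1300·0.39/(0.0193·864·1020)) = 0.2442 m/s.

V ≈ 0.244 m/s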